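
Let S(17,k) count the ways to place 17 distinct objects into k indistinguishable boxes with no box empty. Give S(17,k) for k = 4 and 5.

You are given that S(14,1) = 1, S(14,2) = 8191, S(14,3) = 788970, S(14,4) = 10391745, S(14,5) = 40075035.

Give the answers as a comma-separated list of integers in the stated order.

694337290, 5652751651

[15] T[15,2]:2*8191+1=16383 · T[15,3]:3*788970+8191=2375101 · T[15,4]:4*10391745+788970=42355950 · T[15,5]:5*40075035+10391745=210766920
[16] T[16,3]:3*2375101+16383=7141686 · T[16,4]:4*42355950+2375101=171798901 · T[16,5]:5*210766920+42355950=1096190550
[17] T[17,4]:4*171798901+7141686=694337290 · T[17,5]:5*1096190550+171798901=5652751651
Read S(17,4) = 694337290, S(17,5) = 5652751651.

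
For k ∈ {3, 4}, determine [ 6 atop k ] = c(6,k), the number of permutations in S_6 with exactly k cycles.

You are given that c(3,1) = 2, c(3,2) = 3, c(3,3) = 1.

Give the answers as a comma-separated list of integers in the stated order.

225, 85

r4: T_4,1=3×2+0=6; T_4,2=3×3+2=11; T_4,3=3×1+3=6; T_4,4=3×0+1=1
r5: T_5,2=4×11+6=50; T_5,3=4×6+11=35; T_5,4=4×1+6=10
r6: T_6,3=5×35+50=225; T_6,4=5×10+35=85
Read c(6,3) = 225, c(6,4) = 85.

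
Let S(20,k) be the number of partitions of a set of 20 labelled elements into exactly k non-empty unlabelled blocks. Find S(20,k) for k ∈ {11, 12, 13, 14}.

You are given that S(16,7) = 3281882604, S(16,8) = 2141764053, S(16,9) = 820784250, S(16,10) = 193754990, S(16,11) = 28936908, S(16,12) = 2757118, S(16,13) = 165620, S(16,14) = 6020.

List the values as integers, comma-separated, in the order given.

@17  (17,8):2141764053·8+3281882604→20415995028, (17,9):820784250·9+2141764053→9528822303, (17,10):193754990·10+820784250→2758334150, (17,11):28936908·11+193754990→512060978, (17,12):2757118·12+28936908→62022324, (17,13):165620·13+2757118→4910178, (17,14):6020·14+165620→249900
@18  (18,9):9528822303·9+20415995028→106175395755, (18,10):2758334150·10+9528822303→37112163803, (18,11):512060978·11+2758334150→8391004908, (18,12):62022324·12+512060978→1256328866, (18,13):4910178·13+62022324→125854638, (18,14):249900·14+4910178→8408778
@19  (19,10):37112163803·10+106175395755→477297033785, (19,11):8391004908·11+37112163803→129413217791, (19,12):1256328866·12+8391004908→23466951300, (19,13):125854638·13+1256328866→2892439160, (19,14):8408778·14+125854638→243577530
@20  (20,11):129413217791·11+477297033785→1900842429486, (20,12):23466951300·12+129413217791→411016633391, (20,13):2892439160·13+23466951300→61068660380, (20,14):243577530·14+2892439160→6302524580
Read S(20,11) = 1900842429486, S(20,12) = 411016633391, S(20,13) = 61068660380, S(20,14) = 6302524580.

1900842429486, 411016633391, 61068660380, 6302524580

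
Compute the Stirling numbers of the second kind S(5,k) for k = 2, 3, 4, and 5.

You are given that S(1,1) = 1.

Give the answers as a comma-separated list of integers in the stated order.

15, 25, 10, 1

[2] T[2,1]:1*1+0=1 · T[2,2]:2*0+1=1
[3] T[3,1]:1*1+0=1 · T[3,2]:2*1+1=3 · T[3,3]:3*0+1=1
[4] T[4,1]:1*1+0=1 · T[4,2]:2*3+1=7 · T[4,3]:3*1+3=6 · T[4,4]:4*0+1=1
[5] T[5,2]:2*7+1=15 · T[5,3]:3*6+7=25 · T[5,4]:4*1+6=10 · T[5,5]:5*0+1=1
Read S(5,2) = 15, S(5,3) = 25, S(5,4) = 10, S(5,5) = 1.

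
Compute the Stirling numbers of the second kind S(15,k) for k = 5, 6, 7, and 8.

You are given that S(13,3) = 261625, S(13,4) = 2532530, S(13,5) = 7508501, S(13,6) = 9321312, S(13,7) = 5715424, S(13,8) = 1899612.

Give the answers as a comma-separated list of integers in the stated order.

i=14: T(14,4)=261625+4·2532530=10391745 | T(14,5)=2532530+5·7508501=40075035 | T(14,6)=7508501+6·9321312=63436373 | T(14,7)=9321312+7·5715424=49329280 | T(14,8)=5715424+8·1899612=20912320
i=15: T(15,5)=10391745+5·40075035=210766920 | T(15,6)=40075035+6·63436373=420693273 | T(15,7)=63436373+7·49329280=408741333 | T(15,8)=49329280+8·20912320=216627840
Read S(15,5) = 210766920, S(15,6) = 420693273, S(15,7) = 408741333, S(15,8) = 216627840.

210766920, 420693273, 408741333, 216627840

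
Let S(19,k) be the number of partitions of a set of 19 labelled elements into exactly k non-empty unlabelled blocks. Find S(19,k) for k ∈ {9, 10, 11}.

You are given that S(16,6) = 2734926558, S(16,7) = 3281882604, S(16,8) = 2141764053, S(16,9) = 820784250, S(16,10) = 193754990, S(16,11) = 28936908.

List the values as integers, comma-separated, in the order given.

i=17: T(17,7)=2734926558+7·3281882604=25708104786 | T(17,8)=3281882604+8·2141764053=20415995028 | T(17,9)=2141764053+9·820784250=9528822303 | T(17,10)=820784250+10·193754990=2758334150 | T(17,11)=193754990+11·28936908=512060978
i=18: T(18,8)=25708104786+8·20415995028=189036065010 | T(18,9)=20415995028+9·9528822303=106175395755 | T(18,10)=9528822303+10·2758334150=37112163803 | T(18,11)=2758334150+11·512060978=8391004908
i=19: T(19,9)=189036065010+9·106175395755=1144614626805 | T(19,10)=106175395755+10·37112163803=477297033785 | T(19,11)=37112163803+11·8391004908=129413217791
Read S(19,9) = 1144614626805, S(19,10) = 477297033785, S(19,11) = 129413217791.

1144614626805, 477297033785, 129413217791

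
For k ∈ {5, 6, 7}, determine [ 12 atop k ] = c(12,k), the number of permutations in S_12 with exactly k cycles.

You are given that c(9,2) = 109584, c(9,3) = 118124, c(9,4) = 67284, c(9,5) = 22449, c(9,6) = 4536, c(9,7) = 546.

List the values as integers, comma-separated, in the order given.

i=10: T(10,3)=109584+9·118124=1172700 | T(10,4)=118124+9·67284=723680 | T(10,5)=67284+9·22449=269325 | T(10,6)=22449+9·4536=63273 | T(10,7)=4536+9·546=9450
i=11: T(11,4)=1172700+10·723680=8409500 | T(11,5)=723680+10·269325=3416930 | T(11,6)=269325+10·63273=902055 | T(11,7)=63273+10·9450=157773
i=12: T(12,5)=8409500+11·3416930=45995730 | T(12,6)=3416930+11·902055=13339535 | T(12,7)=902055+11·157773=2637558
Read c(12,5) = 45995730, c(12,6) = 13339535, c(12,7) = 2637558.

45995730, 13339535, 2637558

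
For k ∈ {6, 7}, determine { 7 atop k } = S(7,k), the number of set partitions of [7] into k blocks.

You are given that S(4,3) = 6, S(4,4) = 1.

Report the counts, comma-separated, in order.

21, 1

[5] T[5,4]:4*1+6=10 · T[5,5]:5*0+1=1
[6] T[6,5]:5*1+10=15 · T[6,6]:6*0+1=1
[7] T[7,6]:6*1+15=21 · T[7,7]:7*0+1=1
Read S(7,6) = 21, S(7,7) = 1.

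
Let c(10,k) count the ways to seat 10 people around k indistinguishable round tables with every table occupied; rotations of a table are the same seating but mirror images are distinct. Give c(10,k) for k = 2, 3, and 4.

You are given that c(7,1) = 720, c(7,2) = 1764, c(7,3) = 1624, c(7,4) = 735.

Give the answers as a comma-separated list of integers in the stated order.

row 8: T[8][1]=7·720+0=5040  T[8][2]=7·1764+720=13068  T[8][3]=7·1624+1764=13132  T[8][4]=7·735+1624=6769
row 9: T[9][1]=8·5040+0=40320  T[9][2]=8·13068+5040=109584  T[9][3]=8·13132+13068=118124  T[9][4]=8·6769+13132=67284
row 10: T[10][2]=9·109584+40320=1026576  T[10][3]=9·118124+109584=1172700  T[10][4]=9·67284+118124=723680
Read c(10,2) = 1026576, c(10,3) = 1172700, c(10,4) = 723680.

1026576, 1172700, 723680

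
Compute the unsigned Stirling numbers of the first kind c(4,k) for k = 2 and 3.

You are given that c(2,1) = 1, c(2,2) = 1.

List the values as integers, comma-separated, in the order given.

@3  (3,1):1·2+0→2, (3,2):1·2+1→3, (3,3):0·2+1→1
@4  (4,2):3·3+2→11, (4,3):1·3+3→6
Read c(4,2) = 11, c(4,3) = 6.

11, 6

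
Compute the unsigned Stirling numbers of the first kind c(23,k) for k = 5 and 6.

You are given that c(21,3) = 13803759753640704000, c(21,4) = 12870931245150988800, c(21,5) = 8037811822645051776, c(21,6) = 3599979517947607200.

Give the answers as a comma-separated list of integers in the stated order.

i=22: T(22,4)=13803759753640704000+21·12870931245150988800=284093315901811468800 | T(22,5)=12870931245150988800+21·8037811822645051776=181664979520697076096 | T(22,6)=8037811822645051776+21·3599979517947607200=83637381699544802976
i=23: T(23,5)=284093315901811468800+22·181664979520697076096=4280722865357147142912 | T(23,6)=181664979520697076096+22·83637381699544802976=2021687376910682741568
Read c(23,5) = 4280722865357147142912, c(23,6) = 2021687376910682741568.

4280722865357147142912, 2021687376910682741568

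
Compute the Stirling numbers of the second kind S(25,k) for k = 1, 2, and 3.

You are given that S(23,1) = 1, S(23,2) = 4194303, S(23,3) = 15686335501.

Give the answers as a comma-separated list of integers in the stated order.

1, 16777215, 141197991025

[24] T[24,1]:1*1+0=1 · T[24,2]:2*4194303+1=8388607 · T[24,3]:3*15686335501+4194303=47063200806
[25] T[25,1]:1*1+0=1 · T[25,2]:2*8388607+1=16777215 · T[25,3]:3*47063200806+8388607=141197991025
Read S(25,1) = 1, S(25,2) = 16777215, S(25,3) = 141197991025.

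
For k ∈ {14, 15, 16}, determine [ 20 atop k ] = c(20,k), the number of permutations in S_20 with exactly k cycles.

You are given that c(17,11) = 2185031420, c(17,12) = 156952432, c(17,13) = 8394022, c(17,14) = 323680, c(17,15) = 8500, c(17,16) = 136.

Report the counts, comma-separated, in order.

20692933630, 973941900, 34916946

row 18: T[18][12]=17·156952432+2185031420=4853222764  T[18][13]=17·8394022+156952432=299650806  T[18][14]=17·323680+8394022=13896582  T[18][15]=17·8500+323680=468180  T[18][16]=17·136+8500=10812
row 19: T[19][13]=18·299650806+4853222764=10246937272  T[19][14]=18·13896582+299650806=549789282  T[19][15]=18·468180+13896582=22323822  T[19][16]=18·10812+468180=662796
row 20: T[20][14]=19·549789282+10246937272=20692933630  T[20][15]=19·22323822+549789282=973941900  T[20][16]=19·662796+22323822=34916946
Read c(20,14) = 20692933630, c(20,15) = 973941900, c(20,16) = 34916946.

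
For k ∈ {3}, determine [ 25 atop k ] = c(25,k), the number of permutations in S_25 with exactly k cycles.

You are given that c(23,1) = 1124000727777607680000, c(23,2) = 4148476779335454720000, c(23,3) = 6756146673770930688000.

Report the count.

3925495373278097719296000

@24  (24,2):4148476779335454720000·23+1124000727777607680000→96538966652493066240000, (24,3):6756146673770930688000·23+4148476779335454720000→159539850276066860544000
@25  (25,3):159539850276066860544000·24+96538966652493066240000→3925495373278097719296000
Read c(25,3) = 3925495373278097719296000.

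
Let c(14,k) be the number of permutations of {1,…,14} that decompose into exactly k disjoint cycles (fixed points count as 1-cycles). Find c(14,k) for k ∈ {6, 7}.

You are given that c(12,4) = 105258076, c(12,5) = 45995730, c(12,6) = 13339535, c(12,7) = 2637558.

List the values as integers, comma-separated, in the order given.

3336118786, 790943153

@13  (13,5):45995730·12+105258076→657206836, (13,6):13339535·12+45995730→206070150, (13,7):2637558·12+13339535→44990231
@14  (14,6):206070150·13+657206836→3336118786, (14,7):44990231·13+206070150→790943153
Read c(14,6) = 3336118786, c(14,7) = 790943153.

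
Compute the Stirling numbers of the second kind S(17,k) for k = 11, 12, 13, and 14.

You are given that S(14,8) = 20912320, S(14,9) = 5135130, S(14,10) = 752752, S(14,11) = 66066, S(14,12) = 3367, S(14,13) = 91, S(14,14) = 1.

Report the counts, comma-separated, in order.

512060978, 62022324, 4910178, 249900

row 15: T[15][9]=9·5135130+20912320=67128490  T[15][10]=10·752752+5135130=12662650  T[15][11]=11·66066+752752=1479478  T[15][12]=12·3367+66066=106470  T[15][13]=13·91+3367=4550  T[15][14]=14·1+91=105
row 16: T[16][10]=10·12662650+67128490=193754990  T[16][11]=11·1479478+12662650=28936908  T[16][12]=12·106470+1479478=2757118  T[16][13]=13·4550+106470=165620  T[16][14]=14·105+4550=6020
row 17: T[17][11]=11·28936908+193754990=512060978  T[17][12]=12·2757118+28936908=62022324  T[17][13]=13·165620+2757118=4910178  T[17][14]=14·6020+165620=249900
Read S(17,11) = 512060978, S(17,12) = 62022324, S(17,13) = 4910178, S(17,14) = 249900.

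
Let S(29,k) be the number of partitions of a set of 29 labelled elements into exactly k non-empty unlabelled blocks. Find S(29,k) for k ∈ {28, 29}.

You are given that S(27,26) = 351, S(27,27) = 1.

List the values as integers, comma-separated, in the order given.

r28: T_28,27=27×1+351=378; T_28,28=28×0+1=1
r29: T_29,28=28×1+378=406; T_29,29=29×0+1=1
Read S(29,28) = 406, S(29,29) = 1.

406, 1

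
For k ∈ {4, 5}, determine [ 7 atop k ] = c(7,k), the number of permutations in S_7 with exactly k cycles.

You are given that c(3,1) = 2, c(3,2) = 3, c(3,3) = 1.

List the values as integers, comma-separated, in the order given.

row 4: T[4][1]=3·2+0=6  T[4][2]=3·3+2=11  T[4][3]=3·1+3=6  T[4][4]=3·0+1=1
row 5: T[5][2]=4·11+6=50  T[5][3]=4·6+11=35  T[5][4]=4·1+6=10  T[5][5]=4·0+1=1
row 6: T[6][3]=5·35+50=225  T[6][4]=5·10+35=85  T[6][5]=5·1+10=15
row 7: T[7][4]=6·85+225=735  T[7][5]=6·15+85=175
Read c(7,4) = 735, c(7,5) = 175.

735, 175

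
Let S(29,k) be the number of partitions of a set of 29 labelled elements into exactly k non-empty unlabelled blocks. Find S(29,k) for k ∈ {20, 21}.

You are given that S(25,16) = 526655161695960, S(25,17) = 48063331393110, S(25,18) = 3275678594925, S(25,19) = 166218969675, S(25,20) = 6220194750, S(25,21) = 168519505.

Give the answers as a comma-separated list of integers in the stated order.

17110181160972900, 949910385013590

@26  (26,17):48063331393110·17+526655161695960→1343731795378830, (26,18):3275678594925·18+48063331393110→107025546101760, (26,19):166218969675·19+3275678594925→6433839018750, (26,20):6220194750·20+166218969675→290622864675, (26,21):168519505·21+6220194750→9759104355
@27  (27,18):107025546101760·18+1343731795378830→3270191625210510, (27,19):6433839018750·19+107025546101760→229268487458010, (27,20):290622864675·20+6433839018750→12246296312250, (27,21):9759104355·21+290622864675→495564056130
@28  (28,19):229268487458010·19+3270191625210510→7626292886912700, (28,20):12246296312250·20+229268487458010→474194413703010, (28,21):495564056130·21+12246296312250→22653141490980
@29  (29,20):474194413703010·20+7626292886912700→17110181160972900, (29,21):22653141490980·21+474194413703010→949910385013590
Read S(29,20) = 17110181160972900, S(29,21) = 949910385013590.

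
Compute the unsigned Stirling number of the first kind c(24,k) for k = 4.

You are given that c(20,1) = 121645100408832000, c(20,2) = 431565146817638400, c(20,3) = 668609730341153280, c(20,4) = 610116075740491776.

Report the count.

157375898285941510732800

[21] T[21,1]:20*121645100408832000+0=2432902008176640000 · T[21,2]:20*431565146817638400+121645100408832000=8752948036761600000 · T[21,3]:20*668609730341153280+431565146817638400=13803759753640704000 · T[21,4]:20*610116075740491776+668609730341153280=12870931245150988800
[22] T[22,2]:21*8752948036761600000+2432902008176640000=186244810780170240000 · T[22,3]:21*13803759753640704000+8752948036761600000=298631902863216384000 · T[22,4]:21*12870931245150988800+13803759753640704000=284093315901811468800
[23] T[23,3]:22*298631902863216384000+186244810780170240000=6756146673770930688000 · T[23,4]:22*284093315901811468800+298631902863216384000=6548684852703068697600
[24] T[24,4]:23*6548684852703068697600+6756146673770930688000=157375898285941510732800
Read c(24,4) = 157375898285941510732800.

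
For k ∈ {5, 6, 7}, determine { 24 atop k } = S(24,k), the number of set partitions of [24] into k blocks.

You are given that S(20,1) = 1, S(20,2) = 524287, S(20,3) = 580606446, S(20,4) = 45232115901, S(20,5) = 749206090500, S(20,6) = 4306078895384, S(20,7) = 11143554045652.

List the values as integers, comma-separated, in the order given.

485000783495250, 6090236036084530, 31677463851804540

i=21: T(21,2)=1+2·524287=1048575 | T(21,3)=524287+3·580606446=1742343625 | T(21,4)=580606446+4·45232115901=181509070050 | T(21,5)=45232115901+5·749206090500=3791262568401 | T(21,6)=749206090500+6·4306078895384=26585679462804 | T(21,7)=4306078895384+7·11143554045652=82310957214948
i=22: T(22,3)=1048575+3·1742343625=5228079450 | T(22,4)=1742343625+4·181509070050=727778623825 | T(22,5)=181509070050+5·3791262568401=19137821912055 | T(22,6)=3791262568401+6·26585679462804=163305339345225 | T(22,7)=26585679462804+7·82310957214948=602762379967440
i=23: T(23,4)=5228079450+4·727778623825=2916342574750 | T(23,5)=727778623825+5·19137821912055=96416888184100 | T(23,6)=19137821912055+6·163305339345225=998969857983405 | T(23,7)=163305339345225+7·602762379967440=4382641999117305
i=24: T(24,5)=2916342574750+5·96416888184100=485000783495250 | T(24,6)=96416888184100+6·998969857983405=6090236036084530 | T(24,7)=998969857983405+7·4382641999117305=31677463851804540
Read S(24,5) = 485000783495250, S(24,6) = 6090236036084530, S(24,7) = 31677463851804540.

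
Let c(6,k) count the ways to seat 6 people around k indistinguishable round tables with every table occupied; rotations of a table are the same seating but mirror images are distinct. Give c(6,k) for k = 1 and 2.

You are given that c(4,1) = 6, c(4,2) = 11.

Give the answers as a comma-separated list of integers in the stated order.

120, 274

[5] T[5,1]:4*6+0=24 · T[5,2]:4*11+6=50
[6] T[6,1]:5*24+0=120 · T[6,2]:5*50+24=274
Read c(6,1) = 120, c(6,2) = 274.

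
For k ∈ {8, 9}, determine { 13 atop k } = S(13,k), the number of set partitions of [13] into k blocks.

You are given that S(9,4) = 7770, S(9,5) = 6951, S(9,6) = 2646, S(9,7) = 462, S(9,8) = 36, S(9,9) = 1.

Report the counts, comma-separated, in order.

1899612, 359502

@10  (10,5):6951·5+7770→42525, (10,6):2646·6+6951→22827, (10,7):462·7+2646→5880, (10,8):36·8+462→750, (10,9):1·9+36→45
@11  (11,6):22827·6+42525→179487, (11,7):5880·7+22827→63987, (11,8):750·8+5880→11880, (11,9):45·9+750→1155
@12  (12,7):63987·7+179487→627396, (12,8):11880·8+63987→159027, (12,9):1155·9+11880→22275
@13  (13,8):159027·8+627396→1899612, (13,9):22275·9+159027→359502
Read S(13,8) = 1899612, S(13,9) = 359502.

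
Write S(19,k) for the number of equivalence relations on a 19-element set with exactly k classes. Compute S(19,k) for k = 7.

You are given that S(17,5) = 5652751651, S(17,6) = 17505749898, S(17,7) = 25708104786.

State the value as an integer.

1492924634839

row 18: T[18][6]=6·17505749898+5652751651=110687251039  T[18][7]=7·25708104786+17505749898=197462483400
row 19: T[19][7]=7·197462483400+110687251039=1492924634839
Read S(19,7) = 1492924634839.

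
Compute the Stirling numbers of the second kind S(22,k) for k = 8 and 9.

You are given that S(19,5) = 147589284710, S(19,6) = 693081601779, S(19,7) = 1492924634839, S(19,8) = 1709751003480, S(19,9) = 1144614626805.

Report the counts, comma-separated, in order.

1142399079991620, 1241963303533920

row 20: T[20][6]=6·693081601779+147589284710=4306078895384  T[20][7]=7·1492924634839+693081601779=11143554045652  T[20][8]=8·1709751003480+1492924634839=15170932662679  T[20][9]=9·1144614626805+1709751003480=12011282644725
row 21: T[21][7]=7·11143554045652+4306078895384=82310957214948  T[21][8]=8·15170932662679+11143554045652=132511015347084  T[21][9]=9·12011282644725+15170932662679=123272476465204
row 22: T[22][8]=8·132511015347084+82310957214948=1142399079991620  T[22][9]=9·123272476465204+132511015347084=1241963303533920
Read S(22,8) = 1142399079991620, S(22,9) = 1241963303533920.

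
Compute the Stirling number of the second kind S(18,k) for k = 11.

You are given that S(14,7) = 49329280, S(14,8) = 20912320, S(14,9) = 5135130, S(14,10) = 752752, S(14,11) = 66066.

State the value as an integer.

8391004908

i=15: T(15,8)=49329280+8·20912320=216627840 | T(15,9)=20912320+9·5135130=67128490 | T(15,10)=5135130+10·752752=12662650 | T(15,11)=752752+11·66066=1479478
i=16: T(16,9)=216627840+9·67128490=820784250 | T(16,10)=67128490+10·12662650=193754990 | T(16,11)=12662650+11·1479478=28936908
i=17: T(17,10)=820784250+10·193754990=2758334150 | T(17,11)=193754990+11·28936908=512060978
i=18: T(18,11)=2758334150+11·512060978=8391004908
Read S(18,11) = 8391004908.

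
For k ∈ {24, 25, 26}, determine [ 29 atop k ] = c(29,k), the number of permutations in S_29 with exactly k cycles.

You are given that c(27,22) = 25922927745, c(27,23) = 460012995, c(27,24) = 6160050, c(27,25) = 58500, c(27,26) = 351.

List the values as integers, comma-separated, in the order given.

i=28: T(28,23)=25922927745+27·460012995=38343278610 | T(28,24)=460012995+27·6160050=626334345 | T(28,25)=6160050+27·58500=7739550 | T(28,26)=58500+27·351=67977
i=29: T(29,24)=38343278610+28·626334345=55880640270 | T(29,25)=626334345+28·7739550=843041745 | T(29,26)=7739550+28·67977=9642906
Read c(29,24) = 55880640270, c(29,25) = 843041745, c(29,26) = 9642906.

55880640270, 843041745, 9642906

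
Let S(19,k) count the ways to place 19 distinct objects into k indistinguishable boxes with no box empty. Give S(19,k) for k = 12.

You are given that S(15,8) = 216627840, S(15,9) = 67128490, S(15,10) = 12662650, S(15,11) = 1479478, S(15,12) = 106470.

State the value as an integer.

row 16: T[16][9]=9·67128490+216627840=820784250  T[16][10]=10·12662650+67128490=193754990  T[16][11]=11·1479478+12662650=28936908  T[16][12]=12·106470+1479478=2757118
row 17: T[17][10]=10·193754990+820784250=2758334150  T[17][11]=11·28936908+193754990=512060978  T[17][12]=12·2757118+28936908=62022324
row 18: T[18][11]=11·512060978+2758334150=8391004908  T[18][12]=12·62022324+512060978=1256328866
row 19: T[19][12]=12·1256328866+8391004908=23466951300
Read S(19,12) = 23466951300.

23466951300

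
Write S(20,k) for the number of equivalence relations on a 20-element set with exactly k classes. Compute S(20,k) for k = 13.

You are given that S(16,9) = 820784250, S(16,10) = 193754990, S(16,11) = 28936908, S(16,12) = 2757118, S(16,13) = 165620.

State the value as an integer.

row 17: T[17][10]=10·193754990+820784250=2758334150  T[17][11]=11·28936908+193754990=512060978  T[17][12]=12·2757118+28936908=62022324  T[17][13]=13·165620+2757118=4910178
row 18: T[18][11]=11·512060978+2758334150=8391004908  T[18][12]=12·62022324+512060978=1256328866  T[18][13]=13·4910178+62022324=125854638
row 19: T[19][12]=12·1256328866+8391004908=23466951300  T[19][13]=13·125854638+1256328866=2892439160
row 20: T[20][13]=13·2892439160+23466951300=61068660380
Read S(20,13) = 61068660380.

61068660380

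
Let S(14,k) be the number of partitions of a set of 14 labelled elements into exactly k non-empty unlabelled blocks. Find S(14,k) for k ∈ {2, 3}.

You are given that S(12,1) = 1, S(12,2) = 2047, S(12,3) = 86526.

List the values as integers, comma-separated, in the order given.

row 13: T[13][1]=1·1+0=1  T[13][2]=2·2047+1=4095  T[13][3]=3·86526+2047=261625
row 14: T[14][2]=2·4095+1=8191  T[14][3]=3·261625+4095=788970
Read S(14,2) = 8191, S(14,3) = 788970.

8191, 788970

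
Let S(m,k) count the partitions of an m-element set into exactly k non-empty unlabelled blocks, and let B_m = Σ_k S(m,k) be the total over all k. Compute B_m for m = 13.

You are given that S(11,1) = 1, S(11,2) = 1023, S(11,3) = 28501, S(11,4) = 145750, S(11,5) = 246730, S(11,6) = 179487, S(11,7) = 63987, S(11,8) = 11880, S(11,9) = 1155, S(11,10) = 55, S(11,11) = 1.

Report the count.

@12  (12,1):1·1+0→1, (12,2):1023·2+1→2047, (12,3):28501·3+1023→86526, (12,4):145750·4+28501→611501, (12,5):246730·5+145750→1379400, (12,6):179487·6+246730→1323652, (12,7):63987·7+179487→627396, (12,8):11880·8+63987→159027, (12,9):1155·9+11880→22275, (12,10):55·10+1155→1705, (12,11):1·11+55→66, (12,12):0·12+1→1
@13  (13,1):1·1+0→1, (13,2):2047·2+1→4095, (13,3):86526·3+2047→261625, (13,4):611501·4+86526→2532530, (13,5):1379400·5+611501→7508501, (13,6):1323652·6+1379400→9321312, (13,7):627396·7+1323652→5715424, (13,8):159027·8+627396→1899612, (13,9):22275·9+159027→359502, (13,10):1705·10+22275→39325, (13,11):66·11+1705→2431, (13,12):1·12+66→78, (13,13):0·13+1→1
B_13 = ΣS(13,k) = 1+4095+261625+2532530+7508501+9321312+5715424+1899612+359502+39325+2431+78+1 = 27644437

27644437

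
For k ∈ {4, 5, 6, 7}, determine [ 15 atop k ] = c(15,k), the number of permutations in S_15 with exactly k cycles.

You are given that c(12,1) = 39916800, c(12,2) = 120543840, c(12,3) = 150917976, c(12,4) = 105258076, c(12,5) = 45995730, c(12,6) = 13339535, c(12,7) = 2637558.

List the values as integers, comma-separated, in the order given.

row 13: T[13][2]=12·120543840+39916800=1486442880  T[13][3]=12·150917976+120543840=1931559552  T[13][4]=12·105258076+150917976=1414014888  T[13][5]=12·45995730+105258076=657206836  T[13][6]=12·13339535+45995730=206070150  T[13][7]=12·2637558+13339535=44990231
row 14: T[14][3]=13·1931559552+1486442880=26596717056  T[14][4]=13·1414014888+1931559552=20313753096  T[14][5]=13·657206836+1414014888=9957703756  T[14][6]=13·206070150+657206836=3336118786  T[14][7]=13·44990231+206070150=790943153
row 15: T[15][4]=14·20313753096+26596717056=310989260400  T[15][5]=14·9957703756+20313753096=159721605680  T[15][6]=14·3336118786+9957703756=56663366760  T[15][7]=14·790943153+3336118786=14409322928
Read c(15,4) = 310989260400, c(15,5) = 159721605680, c(15,6) = 56663366760, c(15,7) = 14409322928.

310989260400, 159721605680, 56663366760, 14409322928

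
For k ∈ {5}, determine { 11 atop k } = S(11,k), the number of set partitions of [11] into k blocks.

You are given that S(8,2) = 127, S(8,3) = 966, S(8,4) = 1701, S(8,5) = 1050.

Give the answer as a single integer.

246730

[9] T[9,3]:3*966+127=3025 · T[9,4]:4*1701+966=7770 · T[9,5]:5*1050+1701=6951
[10] T[10,4]:4*7770+3025=34105 · T[10,5]:5*6951+7770=42525
[11] T[11,5]:5*42525+34105=246730
Read S(11,5) = 246730.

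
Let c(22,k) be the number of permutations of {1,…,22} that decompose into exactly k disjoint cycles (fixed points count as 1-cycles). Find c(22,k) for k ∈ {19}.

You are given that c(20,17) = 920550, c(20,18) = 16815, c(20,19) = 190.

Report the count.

r21: T_21,18=20×16815+920550=1256850; T_21,19=20×190+16815=20615
r22: T_22,19=21×20615+1256850=1689765
Read c(22,19) = 1689765.

1689765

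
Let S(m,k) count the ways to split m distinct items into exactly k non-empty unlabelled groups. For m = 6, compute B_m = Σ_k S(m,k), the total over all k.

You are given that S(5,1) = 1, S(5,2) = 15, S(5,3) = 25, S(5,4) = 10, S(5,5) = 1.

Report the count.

[6] T[6,1]:1*1+0=1 · T[6,2]:2*15+1=31 · T[6,3]:3*25+15=90 · T[6,4]:4*10+25=65 · T[6,5]:5*1+10=15 · T[6,6]:6*0+1=1
B_6 = ΣS(6,k) = 1+31+90+65+15+1 = 203

203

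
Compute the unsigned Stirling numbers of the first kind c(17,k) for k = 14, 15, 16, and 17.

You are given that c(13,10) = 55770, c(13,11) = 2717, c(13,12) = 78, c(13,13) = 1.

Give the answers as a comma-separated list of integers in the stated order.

i=14: T(14,11)=55770+13·2717=91091 | T(14,12)=2717+13·78=3731 | T(14,13)=78+13·1=91 | T(14,14)=1+13·0=1
i=15: T(15,12)=91091+14·3731=143325 | T(15,13)=3731+14·91=5005 | T(15,14)=91+14·1=105 | T(15,15)=1+14·0=1
i=16: T(16,13)=143325+15·5005=218400 | T(16,14)=5005+15·105=6580 | T(16,15)=105+15·1=120 | T(16,16)=1+15·0=1
i=17: T(17,14)=218400+16·6580=323680 | T(17,15)=6580+16·120=8500 | T(17,16)=120+16·1=136 | T(17,17)=1+16·0=1
Read c(17,14) = 323680, c(17,15) = 8500, c(17,16) = 136, c(17,17) = 1.

323680, 8500, 136, 1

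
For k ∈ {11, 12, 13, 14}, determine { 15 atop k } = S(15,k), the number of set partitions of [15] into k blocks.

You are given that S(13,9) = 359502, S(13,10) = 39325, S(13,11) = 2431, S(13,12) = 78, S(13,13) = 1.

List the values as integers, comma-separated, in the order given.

@14  (14,10):39325·10+359502→752752, (14,11):2431·11+39325→66066, (14,12):78·12+2431→3367, (14,13):1·13+78→91, (14,14):0·14+1→1
@15  (15,11):66066·11+752752→1479478, (15,12):3367·12+66066→106470, (15,13):91·13+3367→4550, (15,14):1·14+91→105
Read S(15,11) = 1479478, S(15,12) = 106470, S(15,13) = 4550, S(15,14) = 105.

1479478, 106470, 4550, 105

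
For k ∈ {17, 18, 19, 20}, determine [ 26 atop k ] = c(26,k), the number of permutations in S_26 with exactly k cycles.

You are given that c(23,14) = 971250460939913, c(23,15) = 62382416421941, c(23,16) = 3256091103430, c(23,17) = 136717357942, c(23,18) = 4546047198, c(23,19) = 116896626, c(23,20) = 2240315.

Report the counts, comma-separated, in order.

12972753318542875, 595667304367135, 22563937825000, 696829576300

row 24: T[24][15]=23·62382416421941+971250460939913=2406046038644556  T[24][16]=23·3256091103430+62382416421941=137272511800831  T[24][17]=23·136717357942+3256091103430=6400590336096  T[24][18]=23·4546047198+136717357942=241276443496  T[24][19]=23·116896626+4546047198=7234669596  T[24][20]=23·2240315+116896626=168423871
row 25: T[25][16]=24·137272511800831+2406046038644556=5700586321864500  T[25][17]=24·6400590336096+137272511800831=290886679867135  T[25][18]=24·241276443496+6400590336096=12191224980000  T[25][19]=24·7234669596+241276443496=414908513800  T[25][20]=24·168423871+7234669596=11276842500
row 26: T[26][17]=25·290886679867135+5700586321864500=12972753318542875  T[26][18]=25·12191224980000+290886679867135=595667304367135  T[26][19]=25·414908513800+12191224980000=22563937825000  T[26][20]=25·11276842500+414908513800=696829576300
Read c(26,17) = 12972753318542875, c(26,18) = 595667304367135, c(26,19) = 22563937825000, c(26,20) = 696829576300.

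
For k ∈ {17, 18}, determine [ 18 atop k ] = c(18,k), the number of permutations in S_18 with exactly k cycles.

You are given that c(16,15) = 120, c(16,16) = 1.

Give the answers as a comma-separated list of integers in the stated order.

153, 1

i=17: T(17,16)=120+16·1=136 | T(17,17)=1+16·0=1
i=18: T(18,17)=136+17·1=153 | T(18,18)=1+17·0=1
Read c(18,17) = 153, c(18,18) = 1.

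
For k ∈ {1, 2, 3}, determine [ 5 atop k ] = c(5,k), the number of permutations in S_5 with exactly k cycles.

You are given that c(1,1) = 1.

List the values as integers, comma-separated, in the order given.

r2: T_2,1=1×1+0=1; T_2,2=1×0+1=1
r3: T_3,1=2×1+0=2; T_3,2=2×1+1=3; T_3,3=2×0+1=1
r4: T_4,1=3×2+0=6; T_4,2=3×3+2=11; T_4,3=3×1+3=6
r5: T_5,1=4×6+0=24; T_5,2=4×11+6=50; T_5,3=4×6+11=35
Read c(5,1) = 24, c(5,2) = 50, c(5,3) = 35.

24, 50, 35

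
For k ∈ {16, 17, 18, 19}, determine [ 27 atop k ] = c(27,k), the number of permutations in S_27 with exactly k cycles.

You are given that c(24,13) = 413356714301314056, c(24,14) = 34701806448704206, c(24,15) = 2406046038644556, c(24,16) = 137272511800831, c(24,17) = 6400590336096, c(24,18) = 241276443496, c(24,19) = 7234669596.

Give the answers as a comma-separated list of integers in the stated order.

9666373658466991050, 572253155704900800, 28460103232088385, 1182329687817135

r25: T_25,14=24×34701806448704206+413356714301314056=1246200069070215000; T_25,15=24×2406046038644556+34701806448704206=92446911376173550; T_25,16=24×137272511800831+2406046038644556=5700586321864500; T_25,17=24×6400590336096+137272511800831=290886679867135; T_25,18=24×241276443496+6400590336096=12191224980000; T_25,19=24×7234669596+241276443496=414908513800
r26: T_26,15=25×92446911376173550+1246200069070215000=3557372853474553750; T_26,16=25×5700586321864500+92446911376173550=234961569422786050; T_26,17=25×290886679867135+5700586321864500=12972753318542875; T_26,18=25×12191224980000+290886679867135=595667304367135; T_26,19=25×414908513800+12191224980000=22563937825000
r27: T_27,16=26×234961569422786050+3557372853474553750=9666373658466991050; T_27,17=26×12972753318542875+234961569422786050=572253155704900800; T_27,18=26×595667304367135+12972753318542875=28460103232088385; T_27,19=26×22563937825000+595667304367135=1182329687817135
Read c(27,16) = 9666373658466991050, c(27,17) = 572253155704900800, c(27,18) = 28460103232088385, c(27,19) = 1182329687817135.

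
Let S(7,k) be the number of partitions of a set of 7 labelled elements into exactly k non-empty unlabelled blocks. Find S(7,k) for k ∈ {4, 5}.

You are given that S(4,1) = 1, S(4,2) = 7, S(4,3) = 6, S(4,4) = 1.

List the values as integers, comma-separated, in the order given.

r5: T_5,2=2×7+1=15; T_5,3=3×6+7=25; T_5,4=4×1+6=10; T_5,5=5×0+1=1
r6: T_6,3=3×25+15=90; T_6,4=4×10+25=65; T_6,5=5×1+10=15
r7: T_7,4=4×65+90=350; T_7,5=5×15+65=140
Read S(7,4) = 350, S(7,5) = 140.

350, 140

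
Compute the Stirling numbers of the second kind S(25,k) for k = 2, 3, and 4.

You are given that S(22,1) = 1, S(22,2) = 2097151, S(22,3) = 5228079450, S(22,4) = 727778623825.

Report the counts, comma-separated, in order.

row 23: T[23][1]=1·1+0=1  T[23][2]=2·2097151+1=4194303  T[23][3]=3·5228079450+2097151=15686335501  T[23][4]=4·727778623825+5228079450=2916342574750
row 24: T[24][1]=1·1+0=1  T[24][2]=2·4194303+1=8388607  T[24][3]=3·15686335501+4194303=47063200806  T[24][4]=4·2916342574750+15686335501=11681056634501
row 25: T[25][2]=2·8388607+1=16777215  T[25][3]=3·47063200806+8388607=141197991025  T[25][4]=4·11681056634501+47063200806=46771289738810
Read S(25,2) = 16777215, S(25,3) = 141197991025, S(25,4) = 46771289738810.

16777215, 141197991025, 46771289738810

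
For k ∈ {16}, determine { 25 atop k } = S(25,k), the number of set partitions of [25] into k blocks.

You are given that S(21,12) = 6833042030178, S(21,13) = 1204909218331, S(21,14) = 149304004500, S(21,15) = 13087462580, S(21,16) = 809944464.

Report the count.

i=22: T(22,13)=6833042030178+13·1204909218331=22496861868481 | T(22,14)=1204909218331+14·149304004500=3295165281331 | T(22,15)=149304004500+15·13087462580=345615943200 | T(22,16)=13087462580+16·809944464=26046574004
i=23: T(23,14)=22496861868481+14·3295165281331=68629175807115 | T(23,15)=3295165281331+15·345615943200=8479404429331 | T(23,16)=345615943200+16·26046574004=762361127264
i=24: T(24,15)=68629175807115+15·8479404429331=195820242247080 | T(24,16)=8479404429331+16·762361127264=20677182465555
i=25: T(25,16)=195820242247080+16·20677182465555=526655161695960
Read S(25,16) = 526655161695960.

526655161695960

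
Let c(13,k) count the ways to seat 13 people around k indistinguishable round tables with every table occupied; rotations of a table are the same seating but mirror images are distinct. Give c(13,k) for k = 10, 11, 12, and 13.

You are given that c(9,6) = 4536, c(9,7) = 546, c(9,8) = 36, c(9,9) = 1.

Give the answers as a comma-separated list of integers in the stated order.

55770, 2717, 78, 1

@10  (10,7):546·9+4536→9450, (10,8):36·9+546→870, (10,9):1·9+36→45, (10,10):0·9+1→1
@11  (11,8):870·10+9450→18150, (11,9):45·10+870→1320, (11,10):1·10+45→55, (11,11):0·10+1→1
@12  (12,9):1320·11+18150→32670, (12,10):55·11+1320→1925, (12,11):1·11+55→66, (12,12):0·11+1→1
@13  (13,10):1925·12+32670→55770, (13,11):66·12+1925→2717, (13,12):1·12+66→78, (13,13):0·12+1→1
Read c(13,10) = 55770, c(13,11) = 2717, c(13,12) = 78, c(13,13) = 1.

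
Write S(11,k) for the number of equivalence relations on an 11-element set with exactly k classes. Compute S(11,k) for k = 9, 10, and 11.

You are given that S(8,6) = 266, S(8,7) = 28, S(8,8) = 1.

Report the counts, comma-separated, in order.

i=9: T(9,7)=266+7·28=462 | T(9,8)=28+8·1=36 | T(9,9)=1+9·0=1
i=10: T(10,8)=462+8·36=750 | T(10,9)=36+9·1=45 | T(10,10)=1+10·0=1
i=11: T(11,9)=750+9·45=1155 | T(11,10)=45+10·1=55 | T(11,11)=1+11·0=1
Read S(11,9) = 1155, S(11,10) = 55, S(11,11) = 1.

1155, 55, 1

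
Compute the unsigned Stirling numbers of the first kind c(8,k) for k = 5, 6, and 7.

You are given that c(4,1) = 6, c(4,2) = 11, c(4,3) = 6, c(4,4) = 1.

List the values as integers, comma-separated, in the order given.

1960, 322, 28

row 5: T[5][2]=4·11+6=50  T[5][3]=4·6+11=35  T[5][4]=4·1+6=10  T[5][5]=4·0+1=1
row 6: T[6][3]=5·35+50=225  T[6][4]=5·10+35=85  T[6][5]=5·1+10=15  T[6][6]=5·0+1=1
row 7: T[7][4]=6·85+225=735  T[7][5]=6·15+85=175  T[7][6]=6·1+15=21  T[7][7]=6·0+1=1
row 8: T[8][5]=7·175+735=1960  T[8][6]=7·21+175=322  T[8][7]=7·1+21=28
Read c(8,5) = 1960, c(8,6) = 322, c(8,7) = 28.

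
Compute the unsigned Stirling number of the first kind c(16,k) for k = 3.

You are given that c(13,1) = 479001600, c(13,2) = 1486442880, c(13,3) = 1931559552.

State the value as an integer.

6165817614720

@14  (14,1):479001600·13+0→6227020800, (14,2):1486442880·13+479001600→19802759040, (14,3):1931559552·13+1486442880→26596717056
@15  (15,2):19802759040·14+6227020800→283465647360, (15,3):26596717056·14+19802759040→392156797824
@16  (16,3):392156797824·15+283465647360→6165817614720
Read c(16,3) = 6165817614720.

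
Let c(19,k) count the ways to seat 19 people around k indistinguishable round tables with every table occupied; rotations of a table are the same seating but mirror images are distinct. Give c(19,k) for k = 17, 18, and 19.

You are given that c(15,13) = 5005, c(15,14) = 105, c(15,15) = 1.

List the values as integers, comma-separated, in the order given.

@16  (16,14):105·15+5005→6580, (16,15):1·15+105→120, (16,16):0·15+1→1
@17  (17,15):120·16+6580→8500, (17,16):1·16+120→136, (17,17):0·16+1→1
@18  (18,16):136·17+8500→10812, (18,17):1·17+136→153, (18,18):0·17+1→1
@19  (19,17):153·18+10812→13566, (19,18):1·18+153→171, (19,19):0·18+1→1
Read c(19,17) = 13566, c(19,18) = 171, c(19,19) = 1.

13566, 171, 1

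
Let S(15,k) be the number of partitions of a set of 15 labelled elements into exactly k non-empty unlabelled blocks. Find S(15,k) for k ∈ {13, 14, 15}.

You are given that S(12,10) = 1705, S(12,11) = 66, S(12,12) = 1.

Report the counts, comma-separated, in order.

4550, 105, 1

r13: T_13,11=11×66+1705=2431; T_13,12=12×1+66=78; T_13,13=13×0+1=1
r14: T_14,12=12×78+2431=3367; T_14,13=13×1+78=91; T_14,14=14×0+1=1
r15: T_15,13=13×91+3367=4550; T_15,14=14×1+91=105; T_15,15=15×0+1=1
Read S(15,13) = 4550, S(15,14) = 105, S(15,15) = 1.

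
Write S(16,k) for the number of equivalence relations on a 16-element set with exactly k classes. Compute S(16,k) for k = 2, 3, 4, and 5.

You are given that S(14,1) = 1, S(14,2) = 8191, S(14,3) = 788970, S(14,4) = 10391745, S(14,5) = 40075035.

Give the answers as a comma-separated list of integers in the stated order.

@15  (15,1):1·1+0→1, (15,2):8191·2+1→16383, (15,3):788970·3+8191→2375101, (15,4):10391745·4+788970→42355950, (15,5):40075035·5+10391745→210766920
@16  (16,2):16383·2+1→32767, (16,3):2375101·3+16383→7141686, (16,4):42355950·4+2375101→171798901, (16,5):210766920·5+42355950→1096190550
Read S(16,2) = 32767, S(16,3) = 7141686, S(16,4) = 171798901, S(16,5) = 1096190550.

32767, 7141686, 171798901, 1096190550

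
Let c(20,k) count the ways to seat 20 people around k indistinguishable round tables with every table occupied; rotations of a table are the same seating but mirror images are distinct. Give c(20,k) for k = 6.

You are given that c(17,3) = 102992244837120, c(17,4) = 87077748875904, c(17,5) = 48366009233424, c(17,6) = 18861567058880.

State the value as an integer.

161429736530118960

i=18: T(18,4)=102992244837120+17·87077748875904=1583313975727488 | T(18,5)=87077748875904+17·48366009233424=909299905844112 | T(18,6)=48366009233424+17·18861567058880=369012649234384
i=19: T(19,5)=1583313975727488+18·909299905844112=17950712280921504 | T(19,6)=909299905844112+18·369012649234384=7551527592063024
i=20: T(20,6)=17950712280921504+19·7551527592063024=161429736530118960
Read c(20,6) = 161429736530118960.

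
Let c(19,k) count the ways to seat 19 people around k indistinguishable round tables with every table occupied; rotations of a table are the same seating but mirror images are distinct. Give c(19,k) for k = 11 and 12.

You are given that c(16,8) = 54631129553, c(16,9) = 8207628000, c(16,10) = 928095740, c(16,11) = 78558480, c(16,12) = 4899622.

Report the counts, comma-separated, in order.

i=17: T(17,9)=54631129553+16·8207628000=185953177553 | T(17,10)=8207628000+16·928095740=23057159840 | T(17,11)=928095740+16·78558480=2185031420 | T(17,12)=78558480+16·4899622=156952432
i=18: T(18,10)=185953177553+17·23057159840=577924894833 | T(18,11)=23057159840+17·2185031420=60202693980 | T(18,12)=2185031420+17·156952432=4853222764
i=19: T(19,11)=577924894833+18·60202693980=1661573386473 | T(19,12)=60202693980+18·4853222764=147560703732
Read c(19,11) = 1661573386473, c(19,12) = 147560703732.

1661573386473, 147560703732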